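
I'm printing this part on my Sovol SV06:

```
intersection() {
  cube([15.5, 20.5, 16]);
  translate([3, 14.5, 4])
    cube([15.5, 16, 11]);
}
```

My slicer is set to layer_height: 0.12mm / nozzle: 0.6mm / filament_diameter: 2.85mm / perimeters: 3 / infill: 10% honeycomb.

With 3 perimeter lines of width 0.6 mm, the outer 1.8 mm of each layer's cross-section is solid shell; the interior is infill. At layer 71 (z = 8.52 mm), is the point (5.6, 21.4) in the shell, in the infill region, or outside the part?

outside

At z = 8.52 mm: the 15.5×20.5 cube contributes its full rectangle; the 15.5×16 cube at (3, 14.5) contributes its full rectangle; After intersecting: the 15.5×16 cube at (3, 14.5) partially overlaps the 15.5×20.5 cube; clipping to the common part keeps 75.00 mm² — 1 connected region. Overall, the cross-section is a single solid region. The nearest boundary edge runs (3.00, 20.50)→(15.50, 20.50); distance from the point to it = 0.90 mm. The point is not inside any of the regions above, so it lies outside the cross-section (0.90 mm from the nearest boundary).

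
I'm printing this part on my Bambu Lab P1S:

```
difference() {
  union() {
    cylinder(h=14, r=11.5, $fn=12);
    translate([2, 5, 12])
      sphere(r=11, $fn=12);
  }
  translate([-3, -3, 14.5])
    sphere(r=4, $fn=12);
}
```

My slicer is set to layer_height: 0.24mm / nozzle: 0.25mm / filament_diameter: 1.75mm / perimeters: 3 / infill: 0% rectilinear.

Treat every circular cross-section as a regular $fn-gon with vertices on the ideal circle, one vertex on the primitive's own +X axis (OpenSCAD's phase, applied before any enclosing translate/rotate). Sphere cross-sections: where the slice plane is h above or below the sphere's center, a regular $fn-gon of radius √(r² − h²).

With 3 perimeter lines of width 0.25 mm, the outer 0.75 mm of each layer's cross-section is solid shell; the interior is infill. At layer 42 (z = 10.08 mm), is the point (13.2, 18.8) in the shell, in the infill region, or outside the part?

outside

At z = 10.08 mm: the r=11.5 cylinder contributes a regular 12-gon of circumradius 11.5; the r=11 sphere at (2, 5) slices to a regular 12-gon of circumradius 10.831 (√(r²−h²) with h=1.92 from center); Taking the union: the regions partially overlap (shared area 257.18 mm²), so overlapping operands fuse into one piece — 1 connected region; the sphere at (-3, -3) is absent (|z−center|=4.420 > r=4); Taking the first minus the rest: none of the subtracted shapes is present at this height, so that combined region is unchanged — 1 connected region. Overall, the cross-section is a single solid region. The nearest boundary edge runs (7.42, 14.38)→(11.38, 10.42); distance from the point to it = 7.22 mm. The point is not inside any of the regions above, so it lies outside the cross-section (7.22 mm from the nearest boundary).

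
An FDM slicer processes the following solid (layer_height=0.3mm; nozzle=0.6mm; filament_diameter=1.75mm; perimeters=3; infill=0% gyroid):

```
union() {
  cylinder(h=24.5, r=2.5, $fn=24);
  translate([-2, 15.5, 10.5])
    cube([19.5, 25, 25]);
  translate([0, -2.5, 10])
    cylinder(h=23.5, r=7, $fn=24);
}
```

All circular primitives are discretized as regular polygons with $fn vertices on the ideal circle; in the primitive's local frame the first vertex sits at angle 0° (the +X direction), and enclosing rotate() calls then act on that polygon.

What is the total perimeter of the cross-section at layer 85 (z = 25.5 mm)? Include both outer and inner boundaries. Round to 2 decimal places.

At z = 25.5 mm: the cylinder is absent (z outside [0, 24.5]); the cube at (-2, 15.5) is present — its section is the full 19.5×25 rectangle (perimeter 89.00 mm); the r=7 cylinder at (0, -2.5) gives a regular 24-gon of circumradius 7 (constant along its height) (perimeter = 2·24·7.000·sin(180°/24) = 43.86 mm); Combining (union): the 2 present regions are separate (no shared area or edge), so areas and boundary lengths simply add and each stays a separate island — boundary = 132.86 mm. Overall, the cross-section has 2 separate islands. Total boundary length (outer) = 132.86 mm.

132.86 mm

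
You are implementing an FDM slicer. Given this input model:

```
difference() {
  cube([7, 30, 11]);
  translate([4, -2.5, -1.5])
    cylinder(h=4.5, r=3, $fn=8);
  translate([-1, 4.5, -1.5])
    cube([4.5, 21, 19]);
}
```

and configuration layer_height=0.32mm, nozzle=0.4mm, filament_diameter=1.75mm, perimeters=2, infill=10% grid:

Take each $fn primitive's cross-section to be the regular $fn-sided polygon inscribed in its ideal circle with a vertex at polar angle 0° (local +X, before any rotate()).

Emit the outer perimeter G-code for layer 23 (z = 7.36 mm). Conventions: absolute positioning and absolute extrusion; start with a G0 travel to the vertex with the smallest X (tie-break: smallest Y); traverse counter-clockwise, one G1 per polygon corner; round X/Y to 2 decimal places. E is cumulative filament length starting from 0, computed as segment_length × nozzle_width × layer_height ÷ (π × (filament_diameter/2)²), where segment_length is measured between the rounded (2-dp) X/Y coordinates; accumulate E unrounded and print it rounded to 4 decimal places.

G0 X0.00 Y0.00 Z7.36
G1 X7.00 Y0.00 E0.3725
G1 X7.00 Y30.00 E1.9690
G1 X0.00 Y30.00 E2.3415
G1 X0.00 Y25.50 E2.5810
G1 X3.50 Y25.50 E2.7672
G1 X3.50 Y4.50 E3.8848
G1 X0.00 Y4.50 E4.0710
G1 X0.00 Y0.00 E4.3105

At z = 7.36 mm: the 7×30 cube contributes its full rectangle; the cylinder at (4, -2.5) is not intersected at this z (z outside [-1.5, 3]); the cube at (-1, 4.5) (footprint 4.5×21) is included at this height; Subtracting the remaining from the first: starting from the 7×30 cube, the 4.5×21 cube at (-1, 4.5) partially overlaps it — only the 73.50 mm² overlap (of its 94.50 mm²) is removed, clipping the outline — 1 connected region. The outline is a single polygon with 8 vertices. Extrusion per mm of travel: 0.4 × 0.32 / (π × 0.875²) = 0.053216. Accumulating E over each segment gives final E = 4.3105.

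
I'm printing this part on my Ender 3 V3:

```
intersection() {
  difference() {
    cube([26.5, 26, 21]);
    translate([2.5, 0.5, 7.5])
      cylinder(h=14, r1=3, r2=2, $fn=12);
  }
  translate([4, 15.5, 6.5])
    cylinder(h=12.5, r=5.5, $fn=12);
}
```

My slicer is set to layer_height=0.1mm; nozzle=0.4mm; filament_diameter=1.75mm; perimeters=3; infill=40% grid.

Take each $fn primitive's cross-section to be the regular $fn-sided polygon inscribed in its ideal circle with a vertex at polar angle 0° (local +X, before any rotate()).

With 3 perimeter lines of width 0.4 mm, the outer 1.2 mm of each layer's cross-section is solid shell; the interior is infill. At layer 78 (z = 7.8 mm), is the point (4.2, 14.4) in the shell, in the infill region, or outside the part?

infill

At z = 7.8 mm: the 26.5×26 cube contributes its full rectangle; the cone at (2.5, 0.5) contributes a regular 12-gon of circumradius 2.979 (interpolated between r1=3 and r2=2 at t=0.021); After the difference (first − rest): starting from the 26.5×26 cube, the cone at (2.5, 0.5) partially overlaps it — only the 15.59 mm² overlap (of its 26.62 mm²) is removed, clipping the outline — 1 connected region; the r=5.5 cylinder at (4, 15.5) contributes a regular 12-gon of circumradius 5.5; Keeping only the common overlap: the r=5.5 cylinder at (4, 15.5) partially overlaps that combined region; clipping to the common part keeps 83.94 mm² — 1 connected region. Overall, the cross-section is a single solid region. The nearest boundary edge runs (6.75, 10.74)→(4.00, 10.00); distance from the point to it = 4.20 mm. The point is inside the cross-section and 4.20 mm from the nearest boundary — more than the 1.2 mm shell width (3 × 0.4), so it's in the infill interior.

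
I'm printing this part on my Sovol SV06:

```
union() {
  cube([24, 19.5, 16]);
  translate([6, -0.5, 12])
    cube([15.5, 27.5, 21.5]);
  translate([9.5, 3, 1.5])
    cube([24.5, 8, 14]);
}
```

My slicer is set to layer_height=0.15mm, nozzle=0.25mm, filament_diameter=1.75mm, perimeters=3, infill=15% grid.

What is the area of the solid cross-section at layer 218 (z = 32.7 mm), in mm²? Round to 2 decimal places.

At z = 32.7 mm: the cube does not reach this height (z outside [0, 16]); the cube at (6, -0.5) is present — its section is the full 15.5×27.5 rectangle (area 426.25 mm²); the cube at (9.5, 3) does not reach this height (z outside [1.5, 15.5]); Taking the union: only the 15.5×27.5 cube at (6, -0.5) is present, so the union is just that shape — area = 426.25 mm². Overall, the cross-section is a single solid region. Net area = 426.25 mm².

426.25 mm²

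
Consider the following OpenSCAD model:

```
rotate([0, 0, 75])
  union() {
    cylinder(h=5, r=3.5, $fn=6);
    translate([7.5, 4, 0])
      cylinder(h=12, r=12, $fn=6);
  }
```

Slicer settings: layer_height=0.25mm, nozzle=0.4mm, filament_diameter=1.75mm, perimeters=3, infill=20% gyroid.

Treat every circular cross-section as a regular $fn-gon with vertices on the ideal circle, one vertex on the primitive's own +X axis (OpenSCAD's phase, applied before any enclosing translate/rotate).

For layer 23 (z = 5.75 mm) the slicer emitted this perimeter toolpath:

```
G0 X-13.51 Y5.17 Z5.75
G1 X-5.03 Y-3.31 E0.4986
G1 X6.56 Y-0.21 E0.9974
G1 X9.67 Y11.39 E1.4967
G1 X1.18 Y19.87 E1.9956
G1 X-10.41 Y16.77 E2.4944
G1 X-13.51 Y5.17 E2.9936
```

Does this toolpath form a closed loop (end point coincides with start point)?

yes

Start point (G0): (-13.51, 5.17). End point (last G1): the path returns to the start — closed.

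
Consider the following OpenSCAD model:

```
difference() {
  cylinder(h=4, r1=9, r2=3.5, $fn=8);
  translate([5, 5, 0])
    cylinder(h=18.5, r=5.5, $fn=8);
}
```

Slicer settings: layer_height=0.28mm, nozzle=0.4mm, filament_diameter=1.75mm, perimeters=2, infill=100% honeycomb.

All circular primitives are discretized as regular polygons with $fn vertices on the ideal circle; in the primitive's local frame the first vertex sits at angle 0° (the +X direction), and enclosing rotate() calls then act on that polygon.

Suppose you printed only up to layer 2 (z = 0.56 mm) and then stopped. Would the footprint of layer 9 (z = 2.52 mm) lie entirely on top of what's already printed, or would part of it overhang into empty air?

entirely on top

Compare the two slices. At z = 0.56: the cone: at t=0.140 of its height the radius interpolates to r₁+(r₂−r₁)t = 8.230, giving a regular 8-gon of that circumradius (area = (8/2)·8.230²·sin(360°/8) = 191.58 mm²); the r=5.5 cylinder at (5, 5) contributes a regular 8-gon of circumradius 5.5 (area = (8/2)·5.500²·sin(360°/8) = 85.56 mm²); After the difference (first − rest): starting from the cone (191.58 mm²), the r=5.5 cylinder at (5, 5) partially overlaps it — only the 43.44 mm² overlap (of its 85.56 mm²) is removed, clipping the outline — area = 148.14 mm². At z = 2.52: the cone contributes a regular 8-gon of circumradius 5.535 (interpolated between r1=9 and r2=3.5 at t=0.630) (area = (8/2)·5.535²·sin(360°/8) = 86.65 mm²); the r=5.5 cylinder at (5, 5) contributes a regular 8-gon of circumradius 5.5 (area = (8/2)·5.500²·sin(360°/8) = 85.56 mm²); Subtracting the remaining from the first: starting from the cone (86.65 mm²), the r=5.5 cylinder at (5, 5) partially overlaps it — only the 18.43 mm² overlap (of its 85.56 mm²) is removed, clipping the outline — area = 68.22 mm². Checking containment: the cross-section at z = 2.52 is a subset of the cross-section at z = 0.56.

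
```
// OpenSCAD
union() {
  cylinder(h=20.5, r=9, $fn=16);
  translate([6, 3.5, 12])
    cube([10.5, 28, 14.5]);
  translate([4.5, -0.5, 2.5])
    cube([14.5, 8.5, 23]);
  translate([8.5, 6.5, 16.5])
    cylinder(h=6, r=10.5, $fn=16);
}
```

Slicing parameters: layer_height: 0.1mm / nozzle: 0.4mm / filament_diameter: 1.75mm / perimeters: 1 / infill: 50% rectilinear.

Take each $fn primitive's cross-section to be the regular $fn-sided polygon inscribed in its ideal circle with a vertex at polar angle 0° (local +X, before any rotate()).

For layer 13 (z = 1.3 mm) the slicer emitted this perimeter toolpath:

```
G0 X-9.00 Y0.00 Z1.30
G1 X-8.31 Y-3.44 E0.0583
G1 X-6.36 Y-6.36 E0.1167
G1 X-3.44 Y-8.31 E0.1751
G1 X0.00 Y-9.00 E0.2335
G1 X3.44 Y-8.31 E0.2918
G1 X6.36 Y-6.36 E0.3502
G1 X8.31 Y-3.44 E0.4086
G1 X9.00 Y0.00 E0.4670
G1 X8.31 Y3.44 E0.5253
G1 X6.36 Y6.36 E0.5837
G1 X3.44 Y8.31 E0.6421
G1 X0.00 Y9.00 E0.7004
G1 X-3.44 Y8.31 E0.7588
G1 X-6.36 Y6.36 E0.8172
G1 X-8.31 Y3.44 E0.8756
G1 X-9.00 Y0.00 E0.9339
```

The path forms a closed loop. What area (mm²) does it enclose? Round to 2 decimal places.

Apply the shoelace formula to the sequence of (X, Y) vertices; enclosed area = 247.73 mm².

247.73 mm²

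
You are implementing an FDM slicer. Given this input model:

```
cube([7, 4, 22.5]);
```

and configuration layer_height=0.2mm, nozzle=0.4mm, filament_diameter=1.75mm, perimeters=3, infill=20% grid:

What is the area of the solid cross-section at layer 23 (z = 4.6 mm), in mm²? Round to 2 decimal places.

At z = 4.6 mm: the cube (footprint 7×4) is included at this height (area 28.00 mm²). Overall, the cross-section is a single solid region. Net area = 28.00 mm².

28.00 mm²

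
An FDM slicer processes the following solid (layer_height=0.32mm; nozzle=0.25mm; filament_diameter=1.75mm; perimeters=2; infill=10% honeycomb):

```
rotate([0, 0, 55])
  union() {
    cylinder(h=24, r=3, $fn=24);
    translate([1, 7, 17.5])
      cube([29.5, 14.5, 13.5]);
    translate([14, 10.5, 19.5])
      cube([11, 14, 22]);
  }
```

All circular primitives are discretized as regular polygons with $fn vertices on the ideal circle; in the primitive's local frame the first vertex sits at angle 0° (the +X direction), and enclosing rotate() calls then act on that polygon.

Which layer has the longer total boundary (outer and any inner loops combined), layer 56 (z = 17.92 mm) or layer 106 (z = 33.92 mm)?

Layer 56 (z = 17.92): the r=3 cylinder contributes a regular 24-gon of circumradius 3 (perimeter = 2·24·3.000·sin(180°/24) = 18.80 mm); the cube at (1, 7) is present — its section is the full 29.5×14.5 rectangle (perimeter 88.00 mm); the cube at (14, 10.5) does not reach this height (z outside [19.5, 41.5]); Combining (union): the 2 present regions are separate (no shared area or edge), so areas and boundary lengths simply add and each stays a separate island — boundary = 106.80 mm; (whole slice rotated 55° about Z — lengths, areas and connectivity unchanged). So its perimeter = 106.80 mm. Layer 106 (z = 33.92): the cylinder does not reach this height (z outside [0, 24]); the cube at (1, 7) is not intersected at this z (z outside [17.5, 31]); the 11×14 cube at (14, 10.5) contributes its full rectangle (perimeter 50.00 mm); Combining (union): only the 11×14 cube at (14, 10.5) is present, so the union is just that shape — boundary = 50.00 mm; (rotated 55° about Z; rotation is an isometry so areas/perimeters/island counts are preserved). So its perimeter = 50.00 mm. Layer 56 is larger (106.80 vs 50.00 mm).

layer 56 (z = 17.92 mm)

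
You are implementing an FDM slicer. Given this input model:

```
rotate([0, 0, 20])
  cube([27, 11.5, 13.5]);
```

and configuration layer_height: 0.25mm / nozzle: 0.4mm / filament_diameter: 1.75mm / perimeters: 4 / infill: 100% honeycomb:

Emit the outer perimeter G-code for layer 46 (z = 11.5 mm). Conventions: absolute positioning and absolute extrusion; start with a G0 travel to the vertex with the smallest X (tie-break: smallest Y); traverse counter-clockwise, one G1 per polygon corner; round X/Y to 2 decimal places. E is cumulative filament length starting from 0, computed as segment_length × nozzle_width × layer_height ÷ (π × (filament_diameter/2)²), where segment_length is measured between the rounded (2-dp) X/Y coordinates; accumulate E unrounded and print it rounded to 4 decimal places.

G0 X-3.93 Y10.81 Z11.50
G1 X0.00 Y0.00 E0.4782
G1 X25.37 Y9.23 E1.6006
G1 X21.44 Y20.04 E2.0788
G1 X-3.93 Y10.81 E3.2012

At z = 11.5 mm: the cube (footprint 27×11.5) is included at this height; (rotated 20° about Z; rotation is an isometry so areas/perimeters/island counts are preserved). The outline is a single polygon with 4 vertices. Extrusion per mm of travel: 0.4 × 0.25 / (π × 0.875²) = 0.041575. Accumulating E over each segment gives final E = 3.2012.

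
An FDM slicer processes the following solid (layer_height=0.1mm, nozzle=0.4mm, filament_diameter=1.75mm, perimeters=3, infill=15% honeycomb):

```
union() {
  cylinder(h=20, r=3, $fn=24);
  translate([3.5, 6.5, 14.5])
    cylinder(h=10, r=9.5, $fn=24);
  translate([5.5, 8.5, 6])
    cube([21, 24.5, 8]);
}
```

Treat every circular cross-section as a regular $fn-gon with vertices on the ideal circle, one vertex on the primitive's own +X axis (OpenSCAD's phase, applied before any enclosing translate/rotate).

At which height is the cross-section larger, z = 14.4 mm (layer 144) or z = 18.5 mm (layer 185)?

Layer 144 (z = 14.4): the r=3 cylinder contributes a regular 24-gon of circumradius 3 (area = (24/2)·3.000²·sin(360°/24) = 27.95 mm²); the cylinder at (3.5, 6.5) is not intersected at this z (z outside [14.5, 24.5]); the cube at (5.5, 8.5) does not reach this height (z outside [6, 14]); Combining (union): only the r=3 cylinder is present, so the union is just that shape — area = 27.95 mm². So its area = 27.95 mm². Layer 185 (z = 18.5): the r=3 cylinder contributes a regular 24-gon of circumradius 3 (area = (24/2)·3.000²·sin(360°/24) = 27.95 mm²); the r=9.5 cylinder at (3.5, 6.5) gives a regular 24-gon of circumradius 9.5 (constant along its height) (area = (24/2)·9.500²·sin(360°/24) = 280.30 mm²); the cube at (5.5, 8.5) is not intersected at this z (z outside [6, 14]); Combining (union): the regions partially overlap — summed areas 308.25 mm² minus the doubly-counted overlap 24.79 mm² gives 283.46 mm² — area = 283.46 mm². So its area = 283.46 mm². Layer 185 is larger (283.46 vs 27.95 mm²).

layer 185 (z = 18.5 mm)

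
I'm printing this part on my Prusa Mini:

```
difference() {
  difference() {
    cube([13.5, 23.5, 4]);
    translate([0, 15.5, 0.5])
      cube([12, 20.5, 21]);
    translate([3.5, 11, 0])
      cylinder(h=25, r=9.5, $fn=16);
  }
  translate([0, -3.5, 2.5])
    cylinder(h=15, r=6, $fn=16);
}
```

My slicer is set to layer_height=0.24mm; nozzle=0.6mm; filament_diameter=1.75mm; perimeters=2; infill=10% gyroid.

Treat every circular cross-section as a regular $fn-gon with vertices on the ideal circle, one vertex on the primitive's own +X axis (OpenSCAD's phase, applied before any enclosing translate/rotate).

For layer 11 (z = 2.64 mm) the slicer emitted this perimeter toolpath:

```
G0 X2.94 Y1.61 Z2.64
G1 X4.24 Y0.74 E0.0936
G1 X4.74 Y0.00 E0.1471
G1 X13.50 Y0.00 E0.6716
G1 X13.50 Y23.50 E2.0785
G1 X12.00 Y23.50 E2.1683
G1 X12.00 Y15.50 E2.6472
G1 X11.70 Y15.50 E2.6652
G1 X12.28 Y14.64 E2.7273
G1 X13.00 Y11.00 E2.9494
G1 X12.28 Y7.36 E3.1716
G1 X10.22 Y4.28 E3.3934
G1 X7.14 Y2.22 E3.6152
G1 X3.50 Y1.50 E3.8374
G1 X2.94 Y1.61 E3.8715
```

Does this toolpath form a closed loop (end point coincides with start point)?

yes

Start point (G0): (2.94, 1.61). End point (last G1): the path returns to the start — closed.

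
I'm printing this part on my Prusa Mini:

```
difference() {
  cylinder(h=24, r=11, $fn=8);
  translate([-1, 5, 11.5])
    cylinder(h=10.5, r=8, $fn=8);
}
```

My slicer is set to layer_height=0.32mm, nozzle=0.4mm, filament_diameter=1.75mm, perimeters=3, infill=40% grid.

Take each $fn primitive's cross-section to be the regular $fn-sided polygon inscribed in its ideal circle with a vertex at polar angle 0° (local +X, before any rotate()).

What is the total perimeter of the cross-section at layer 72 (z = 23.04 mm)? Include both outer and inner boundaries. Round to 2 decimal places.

At z = 23.04 mm: the r=11 cylinder gives a regular 8-gon of circumradius 11 (constant along its height) (perimeter = 2·8·11.000·sin(180°/8) = 67.35 mm); the cylinder at (-1, 5) does not reach this height (z outside [11.5, 22]); After the difference (first − rest): none of the subtracted shapes is present at this height, so the r=11 cylinder is unchanged — boundary = 67.35 mm. Overall, the cross-section is a single solid region. Total boundary length (outer) = 67.35 mm.

67.35 mm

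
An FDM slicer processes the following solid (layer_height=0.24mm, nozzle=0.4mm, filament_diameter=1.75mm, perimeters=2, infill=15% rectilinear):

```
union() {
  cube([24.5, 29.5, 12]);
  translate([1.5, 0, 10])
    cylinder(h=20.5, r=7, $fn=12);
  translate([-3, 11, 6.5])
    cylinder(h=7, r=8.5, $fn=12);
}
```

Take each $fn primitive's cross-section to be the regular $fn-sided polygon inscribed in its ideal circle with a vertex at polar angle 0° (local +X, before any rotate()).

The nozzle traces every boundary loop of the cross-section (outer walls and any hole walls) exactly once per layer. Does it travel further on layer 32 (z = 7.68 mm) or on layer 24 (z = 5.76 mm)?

Layer 32 (z = 7.68): the 24.5×29.5 cube contributes its full rectangle (perimeter 108.00 mm); the cylinder at (1.5, 0) is not intersected at this z (z outside [10, 30.5]); the r=8.5 cylinder at (-3, 11) contributes a regular 12-gon of circumradius 8.5 (perimeter = 2·12·8.500·sin(180°/12) = 52.80 mm); Combining (union): the regions partially overlap (shared area 59.79 mm²), so the edge portions inside another operand are dropped and the merged outline is re-measured after clipping — boundary = 125.22 mm. So its perimeter = 125.22 mm. Layer 24 (z = 5.76): the cube (footprint 24.5×29.5) is included at this height (perimeter 108.00 mm); the cylinder at (1.5, 0) is not intersected at this z (z outside [10, 30.5]); the cylinder at (-3, 11) is absent (z outside [6.5, 13.5]); Taking the union: only the 24.5×29.5 cube is present, so the union is just that shape — boundary = 108.00 mm. So its perimeter = 108.00 mm. Layer 32 is larger (125.22 vs 108.00 mm).

layer 32 (z = 7.68 mm)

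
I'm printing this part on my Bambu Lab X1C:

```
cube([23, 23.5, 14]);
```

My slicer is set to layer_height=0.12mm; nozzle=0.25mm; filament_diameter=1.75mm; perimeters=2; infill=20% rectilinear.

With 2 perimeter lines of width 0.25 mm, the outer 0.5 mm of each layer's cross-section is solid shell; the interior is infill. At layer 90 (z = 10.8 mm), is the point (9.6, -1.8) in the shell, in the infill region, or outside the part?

At z = 10.8 mm: the cube (footprint 23×23.5) is included at this height. Overall, the cross-section is a single solid region. The nearest boundary edge runs (0.00, 0.00)→(23.00, 0.00); distance from the point to it = 1.80 mm. The point is not inside any of the regions above, so it lies outside the cross-section (1.80 mm from the nearest boundary).

outside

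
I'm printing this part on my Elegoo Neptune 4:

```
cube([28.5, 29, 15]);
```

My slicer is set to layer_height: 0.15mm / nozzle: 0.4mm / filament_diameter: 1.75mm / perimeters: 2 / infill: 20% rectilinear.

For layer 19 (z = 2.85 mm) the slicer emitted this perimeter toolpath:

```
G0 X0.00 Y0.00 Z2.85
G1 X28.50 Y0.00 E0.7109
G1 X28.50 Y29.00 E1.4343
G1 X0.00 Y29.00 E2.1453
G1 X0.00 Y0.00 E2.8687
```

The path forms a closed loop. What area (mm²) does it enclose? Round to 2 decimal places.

Apply the shoelace formula to the sequence of (X, Y) vertices; enclosed area = 826.50 mm².

826.50 mm²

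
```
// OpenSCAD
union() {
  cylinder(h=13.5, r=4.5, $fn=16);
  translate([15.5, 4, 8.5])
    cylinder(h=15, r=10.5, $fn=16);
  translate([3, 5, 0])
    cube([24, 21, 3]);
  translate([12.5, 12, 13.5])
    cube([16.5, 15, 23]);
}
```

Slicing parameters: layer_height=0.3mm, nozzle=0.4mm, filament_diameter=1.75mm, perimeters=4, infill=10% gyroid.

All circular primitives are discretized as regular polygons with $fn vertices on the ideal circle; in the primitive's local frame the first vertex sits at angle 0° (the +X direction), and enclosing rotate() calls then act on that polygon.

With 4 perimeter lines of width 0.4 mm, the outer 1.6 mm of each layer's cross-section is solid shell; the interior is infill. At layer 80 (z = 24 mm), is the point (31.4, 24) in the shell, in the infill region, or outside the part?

At z = 24 mm: the cylinder is absent (z outside [0, 13.5]); the cylinder at (15.5, 4) is absent (z outside [8.5, 23.5]); the cube at (3, 5) is absent (z outside [0, 3]); the cube at (12.5, 12) is present — its section is the full 16.5×15 rectangle; Taking the union: only the 16.5×15 cube at (12.5, 12) is present, so the union is just that shape — 1 connected region. Overall, the cross-section is a single solid region. The nearest boundary edge runs (29.00, 12.00)→(29.00, 27.00); distance from the point to it = 2.40 mm. The point is not inside any of the regions above, so it lies outside the cross-section (2.40 mm from the nearest boundary).

outside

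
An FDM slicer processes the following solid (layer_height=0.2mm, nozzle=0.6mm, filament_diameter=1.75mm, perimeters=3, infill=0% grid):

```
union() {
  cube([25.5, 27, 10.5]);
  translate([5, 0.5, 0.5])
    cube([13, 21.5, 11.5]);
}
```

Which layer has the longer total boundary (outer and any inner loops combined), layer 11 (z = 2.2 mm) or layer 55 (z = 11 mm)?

Layer 11 (z = 2.2): the cube (footprint 25.5×27) is included at this height (perimeter 105.00 mm); the 13×21.5 cube at (5, 0.5) contributes its full rectangle (perimeter 69.00 mm); Merging all regions: the 13×21.5 cube at (5, 0.5) lies entirely inside the 25.5×27 cube, so the union is just the 25.5×27 cube — boundary = 105.00 mm. So its perimeter = 105.00 mm. Layer 55 (z = 11): the cube does not reach this height (z outside [0, 10.5]); the cube at (5, 0.5) (footprint 13×21.5) is included at this height (perimeter 69.00 mm); Combining (union): only the 13×21.5 cube at (5, 0.5) is present, so the union is just that shape — boundary = 69.00 mm. So its perimeter = 69.00 mm. Layer 11 is larger (105.00 vs 69.00 mm).

layer 11 (z = 2.2 mm)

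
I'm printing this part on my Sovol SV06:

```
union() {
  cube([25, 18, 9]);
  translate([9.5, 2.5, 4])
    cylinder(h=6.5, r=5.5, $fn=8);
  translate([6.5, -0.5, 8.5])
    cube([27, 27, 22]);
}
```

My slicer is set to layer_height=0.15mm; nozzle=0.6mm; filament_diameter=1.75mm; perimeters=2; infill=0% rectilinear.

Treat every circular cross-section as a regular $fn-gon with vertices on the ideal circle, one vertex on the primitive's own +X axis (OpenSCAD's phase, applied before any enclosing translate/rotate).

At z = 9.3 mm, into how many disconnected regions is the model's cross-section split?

1

At z = 9.3 mm: the cube does not reach this height (z outside [0, 9]); the r=5.5 cylinder at (9.5, 2.5) gives a regular 8-gon of circumradius 5.5 (constant along its height); the cube at (6.5, -0.5) is present — its section is the full 27×27 rectangle; Taking the union: the regions partially overlap (shared area 59.66 mm²), so overlapping operands fuse into one piece — 1 connected region. The result has 1 disconnected region.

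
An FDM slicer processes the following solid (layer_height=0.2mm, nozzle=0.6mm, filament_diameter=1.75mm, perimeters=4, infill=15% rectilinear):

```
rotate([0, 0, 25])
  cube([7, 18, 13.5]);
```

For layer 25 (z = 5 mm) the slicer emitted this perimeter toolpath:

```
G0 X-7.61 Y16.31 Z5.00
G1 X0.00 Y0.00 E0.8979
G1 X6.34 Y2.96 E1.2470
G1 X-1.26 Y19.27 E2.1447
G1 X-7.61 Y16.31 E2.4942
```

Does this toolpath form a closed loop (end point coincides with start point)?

yes

Start point (G0): (-7.61, 16.31). End point (last G1): the path returns to the start — closed.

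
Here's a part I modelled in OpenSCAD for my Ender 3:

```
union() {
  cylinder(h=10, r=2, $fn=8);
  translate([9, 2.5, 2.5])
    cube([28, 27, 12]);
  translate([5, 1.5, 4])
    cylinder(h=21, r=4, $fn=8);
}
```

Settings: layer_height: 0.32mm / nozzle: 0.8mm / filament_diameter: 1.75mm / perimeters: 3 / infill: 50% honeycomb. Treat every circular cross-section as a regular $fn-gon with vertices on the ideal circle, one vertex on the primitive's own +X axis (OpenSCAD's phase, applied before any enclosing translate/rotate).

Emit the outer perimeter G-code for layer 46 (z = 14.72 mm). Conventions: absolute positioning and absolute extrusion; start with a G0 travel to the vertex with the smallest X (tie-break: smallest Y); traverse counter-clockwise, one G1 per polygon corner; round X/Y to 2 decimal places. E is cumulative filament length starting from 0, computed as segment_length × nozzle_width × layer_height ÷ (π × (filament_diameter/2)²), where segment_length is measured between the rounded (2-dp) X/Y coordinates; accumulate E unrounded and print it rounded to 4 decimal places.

G0 X1.00 Y1.50 Z14.72
G1 X2.17 Y-1.33 E0.3259
G1 X5.00 Y-2.50 E0.6519
G1 X7.83 Y-1.33 E0.9778
G1 X9.00 Y1.50 E1.3037
G1 X7.83 Y4.33 E1.6297
G1 X5.00 Y5.50 E1.9556
G1 X2.17 Y4.33 E2.2815
G1 X1.00 Y1.50 E2.6074

At z = 14.72 mm: the cylinder is not intersected at this z (z outside [0, 10]); the cube at (9, 2.5) is not intersected at this z (z outside [2.5, 14.5]); the r=4 cylinder at (5, 1.5) gives a regular 8-gon of circumradius 4 (constant along its height); Taking the union: only the r=4 cylinder at (5, 1.5) is present, so the union is just that shape — 1 connected region. The outline is a single polygon with 8 vertices. Extrusion per mm of travel: 0.8 × 0.32 / (π × 0.875²) = 0.106432. Accumulating E over each segment gives final E = 2.6074.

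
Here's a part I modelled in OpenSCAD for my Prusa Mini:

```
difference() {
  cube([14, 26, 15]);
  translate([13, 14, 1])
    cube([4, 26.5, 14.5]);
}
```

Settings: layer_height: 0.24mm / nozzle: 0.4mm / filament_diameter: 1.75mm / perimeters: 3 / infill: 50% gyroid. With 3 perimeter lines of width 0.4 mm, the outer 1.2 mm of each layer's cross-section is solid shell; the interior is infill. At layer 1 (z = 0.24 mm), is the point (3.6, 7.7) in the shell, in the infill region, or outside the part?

infill

At z = 0.24 mm: the 14×26 cube contributes its full rectangle; the cube at (13, 14) is not intersected at this z (z outside [1, 15.5]); Taking the first minus the rest: none of the subtracted shapes is present at this height, so the 14×26 cube is unchanged — 1 connected region. Overall, the cross-section is a single solid region. The nearest boundary edge runs (0.00, 26.00)→(0.00, 0.00); distance from the point to it = 3.60 mm. The point is inside the cross-section and 3.60 mm from the nearest boundary — more than the 1.2 mm shell width (3 × 0.4), so it's in the infill interior.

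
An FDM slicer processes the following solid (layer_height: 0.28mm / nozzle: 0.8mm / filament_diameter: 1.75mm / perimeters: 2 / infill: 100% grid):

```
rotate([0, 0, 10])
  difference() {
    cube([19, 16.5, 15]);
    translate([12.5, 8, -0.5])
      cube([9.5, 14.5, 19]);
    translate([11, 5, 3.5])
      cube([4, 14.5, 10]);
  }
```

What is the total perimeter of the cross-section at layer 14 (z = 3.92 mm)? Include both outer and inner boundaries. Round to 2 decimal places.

77.00 mm

At z = 3.92 mm: the cube (footprint 19×16.5) is included at this height (perimeter 71.00 mm); the 9.5×14.5 cube at (12.5, 8) contributes its full rectangle (perimeter 48.00 mm); the cube at (11, 5) is present — its section is the full 4×14.5 rectangle (perimeter 37.00 mm); Taking the first minus the rest: starting from the 19×16.5 cube, the 9.5×14.5 cube at (12.5, 8) partially overlaps it — only the 55.25 mm² overlap (of its 137.75 mm²) is removed, clipping the outline; the 4×14.5 cube at (11, 5) partially overlaps it — only the 24.75 mm² overlap (of its 58.00 mm²) is removed, clipping the outline — boundary = 77.00 mm; (rotated 10° about Z; rotation is an isometry so areas/perimeters/island counts are preserved). Overall, the cross-section is a single solid region. Total boundary length (outer) = 77.00 mm.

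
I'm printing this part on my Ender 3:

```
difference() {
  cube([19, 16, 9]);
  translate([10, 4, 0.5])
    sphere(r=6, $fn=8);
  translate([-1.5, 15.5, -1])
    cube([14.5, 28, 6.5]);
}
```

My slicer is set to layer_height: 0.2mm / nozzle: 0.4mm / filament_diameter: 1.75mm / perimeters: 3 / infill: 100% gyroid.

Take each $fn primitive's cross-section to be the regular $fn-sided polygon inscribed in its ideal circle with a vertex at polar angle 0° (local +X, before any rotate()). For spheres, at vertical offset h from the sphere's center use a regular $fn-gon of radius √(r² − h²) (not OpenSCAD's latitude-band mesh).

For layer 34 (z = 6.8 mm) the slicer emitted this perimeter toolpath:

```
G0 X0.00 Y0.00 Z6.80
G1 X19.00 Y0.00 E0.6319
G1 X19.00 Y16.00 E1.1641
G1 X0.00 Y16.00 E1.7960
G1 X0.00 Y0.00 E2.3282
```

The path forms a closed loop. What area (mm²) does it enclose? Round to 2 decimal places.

304.00 mm²

Apply the shoelace formula to the sequence of (X, Y) vertices; enclosed area = 304.00 mm².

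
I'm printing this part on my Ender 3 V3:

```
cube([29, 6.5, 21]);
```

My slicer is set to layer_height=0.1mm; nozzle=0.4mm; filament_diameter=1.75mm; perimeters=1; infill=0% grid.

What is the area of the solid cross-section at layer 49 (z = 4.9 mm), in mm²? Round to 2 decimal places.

188.50 mm²

At z = 4.9 mm: the cube is present — its section is the full 29×6.5 rectangle (area 188.50 mm²). Overall, the cross-section is a single solid region. Net area = 188.50 mm².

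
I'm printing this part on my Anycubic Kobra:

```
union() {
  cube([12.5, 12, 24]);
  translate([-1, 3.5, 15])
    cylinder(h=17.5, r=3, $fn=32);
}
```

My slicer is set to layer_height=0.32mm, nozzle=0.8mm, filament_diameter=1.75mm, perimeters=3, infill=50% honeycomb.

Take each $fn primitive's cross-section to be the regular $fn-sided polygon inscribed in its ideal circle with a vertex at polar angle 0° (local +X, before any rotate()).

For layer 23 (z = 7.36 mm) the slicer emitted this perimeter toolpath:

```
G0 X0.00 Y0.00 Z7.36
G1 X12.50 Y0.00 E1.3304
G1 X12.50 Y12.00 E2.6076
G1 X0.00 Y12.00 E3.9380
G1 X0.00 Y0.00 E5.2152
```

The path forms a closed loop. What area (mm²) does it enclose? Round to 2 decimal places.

Apply the shoelace formula to the sequence of (X, Y) vertices; enclosed area = 150.00 mm².

150.00 mm²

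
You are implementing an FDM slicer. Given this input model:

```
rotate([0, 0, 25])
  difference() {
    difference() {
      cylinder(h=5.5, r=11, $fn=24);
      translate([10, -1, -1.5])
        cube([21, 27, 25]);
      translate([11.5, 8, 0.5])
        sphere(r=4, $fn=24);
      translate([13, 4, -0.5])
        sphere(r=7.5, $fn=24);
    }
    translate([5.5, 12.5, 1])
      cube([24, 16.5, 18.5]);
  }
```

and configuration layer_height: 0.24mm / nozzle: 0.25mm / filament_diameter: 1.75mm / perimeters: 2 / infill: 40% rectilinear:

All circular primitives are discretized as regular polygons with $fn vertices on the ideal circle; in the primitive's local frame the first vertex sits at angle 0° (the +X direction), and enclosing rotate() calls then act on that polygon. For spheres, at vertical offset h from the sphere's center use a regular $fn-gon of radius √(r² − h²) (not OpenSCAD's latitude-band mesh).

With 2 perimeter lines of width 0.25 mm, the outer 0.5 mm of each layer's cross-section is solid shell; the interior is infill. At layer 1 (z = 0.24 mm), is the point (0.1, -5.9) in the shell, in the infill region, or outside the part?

infill

At z = 0.24 mm: the cylinder: section is a regular 24-gon, circumradius r=11; the 21×27 cube at (10, -1) contributes its full rectangle; the r=4 sphere at (11.5, 8) slices to a regular 24-gon of circumradius 3.992 (√(r²−h²) with h=0.26 from center); the r=7.5 sphere at (13, 4) contributes a regular 24-gon of circumradius √(7.5²−0.74²) = 7.463; After the difference (first − rest): starting from the r=11 cylinder, the 21×27 cube at (10, -1) partially overlaps it — only the 3.72 mm² overlap (of its 567.00 mm²) is removed, clipping the outline; the r=4 sphere at (11.5, 8) partially overlaps it — only the 2.70 mm² overlap (of its 49.48 mm²) is removed, clipping the outline; the r=7.5 sphere at (13, 4) partially overlaps it — only the 32.77 mm² overlap (of its 173.00 mm²) is removed, clipping the outline — 1 connected region; the cube at (5.5, 12.5) is absent (z outside [1, 19.5]); After the difference (first − rest): none of the subtracted shapes is present at this height, so that combined region is unchanged — 1 connected region; (rotated 25° about Z; rotation is an isometry so areas/perimeters/island counts are preserved). Overall, the cross-section is a single solid region. Undo the 25° rotation: the query point maps to (-2.403, -5.389) in the un-rotated model frame. The nearest boundary edge runs (-2.85, -10.63)→(-5.50, -9.53); distance from the point to it = 5.01 mm. The point is inside the cross-section and 5.01 mm from the nearest boundary — more than the 0.5 mm shell width (2 × 0.25), so it's in the infill interior.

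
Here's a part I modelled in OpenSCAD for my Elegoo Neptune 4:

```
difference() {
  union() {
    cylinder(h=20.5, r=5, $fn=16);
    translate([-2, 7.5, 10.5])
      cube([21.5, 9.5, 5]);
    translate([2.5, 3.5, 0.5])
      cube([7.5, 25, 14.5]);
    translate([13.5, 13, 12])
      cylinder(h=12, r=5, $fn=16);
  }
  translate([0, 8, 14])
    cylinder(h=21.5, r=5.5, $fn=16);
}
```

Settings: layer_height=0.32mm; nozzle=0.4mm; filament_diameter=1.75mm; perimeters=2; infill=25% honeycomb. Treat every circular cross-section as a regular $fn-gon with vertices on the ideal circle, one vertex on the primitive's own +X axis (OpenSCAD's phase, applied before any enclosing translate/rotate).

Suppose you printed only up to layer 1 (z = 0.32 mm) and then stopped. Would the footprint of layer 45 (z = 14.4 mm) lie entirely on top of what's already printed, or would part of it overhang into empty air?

Compare the two slices. At z = 0.32: the r=5 cylinder contributes a regular 16-gon of circumradius 5 (area = (16/2)·5.000²·sin(360°/16) = 76.54 mm²); the cube at (-2, 7.5) is not intersected at this z (z outside [10.5, 15.5]); the cube at (2.5, 3.5) is not intersected at this z (z outside [0.5, 15]); the cylinder at (13.5, 13) is absent (z outside [12, 24]); Merging all regions: only the r=5 cylinder is present, so the union is just that shape — area = 76.54 mm²; the cylinder at (0, 8) is absent (z outside [14, 35.5]); After the difference (first − rest): none of the subtracted shapes is present at this height, so the result so far is unchanged — area = 76.54 mm². At z = 14.4: the cylinder: section is a regular 16-gon, circumradius r=5 (area = (16/2)·5.000²·sin(360°/16) = 76.54 mm²); the cube at (-2, 7.5) is present — its section is the full 21.5×9.5 rectangle (area 204.25 mm²); the cube at (2.5, 3.5) is present — its section is the full 7.5×25 rectangle (area 187.50 mm²); the cylinder at (13.5, 13): section is a regular 16-gon, circumradius r=5 (area = (16/2)·5.000²·sin(360°/16) = 76.54 mm²); Combining (union): the regions partially overlap — summed areas 544.82 mm² minus the doubly-counted overlap 144.51 mm² gives 400.31 mm² — area = 400.31 mm²; the r=5.5 cylinder at (0, 8) contributes a regular 16-gon of circumradius 5.5 (area = (16/2)·5.500²·sin(360°/16) = 92.61 mm²); After the difference (first − rest): starting from that combined region (400.31 mm²), the r=5.5 cylinder at (0, 8) partially overlaps it — only the 56.25 mm² overlap (of its 92.61 mm²) is removed, clipping the outline — area = 344.06 mm². Checking containment: at z = 14.4 the cross-section extends beyond the z = 0.32 cross-section by about 278.12 mm².

part overhangs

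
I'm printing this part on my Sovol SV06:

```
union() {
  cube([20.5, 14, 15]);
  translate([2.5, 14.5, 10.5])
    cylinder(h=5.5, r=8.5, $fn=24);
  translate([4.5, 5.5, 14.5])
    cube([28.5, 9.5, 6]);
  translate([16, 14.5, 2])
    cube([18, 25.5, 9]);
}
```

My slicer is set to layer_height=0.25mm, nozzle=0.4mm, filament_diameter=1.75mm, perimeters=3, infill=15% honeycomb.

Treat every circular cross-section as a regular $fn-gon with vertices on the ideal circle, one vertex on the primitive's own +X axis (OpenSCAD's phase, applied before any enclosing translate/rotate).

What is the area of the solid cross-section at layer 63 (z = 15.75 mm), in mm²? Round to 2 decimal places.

At z = 15.75 mm: the cube does not reach this height (z outside [0, 15]); the r=8.5 cylinder at (2.5, 14.5) gives a regular 24-gon of circumradius 8.5 (constant along its height) (area = (24/2)·8.500²·sin(360°/24) = 224.40 mm²); the cube at (4.5, 5.5) is present — its section is the full 28.5×9.5 rectangle (area 270.75 mm²); the cube at (16, 14.5) is absent (z outside [2, 11]); Merging all regions: the regions partially overlap — summed areas 495.15 mm² minus the doubly-counted overlap 42.60 mm² gives 452.55 mm² — area = 452.55 mm². Overall, the cross-section is a single solid region. Net area = 452.55 mm².

452.55 mm²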